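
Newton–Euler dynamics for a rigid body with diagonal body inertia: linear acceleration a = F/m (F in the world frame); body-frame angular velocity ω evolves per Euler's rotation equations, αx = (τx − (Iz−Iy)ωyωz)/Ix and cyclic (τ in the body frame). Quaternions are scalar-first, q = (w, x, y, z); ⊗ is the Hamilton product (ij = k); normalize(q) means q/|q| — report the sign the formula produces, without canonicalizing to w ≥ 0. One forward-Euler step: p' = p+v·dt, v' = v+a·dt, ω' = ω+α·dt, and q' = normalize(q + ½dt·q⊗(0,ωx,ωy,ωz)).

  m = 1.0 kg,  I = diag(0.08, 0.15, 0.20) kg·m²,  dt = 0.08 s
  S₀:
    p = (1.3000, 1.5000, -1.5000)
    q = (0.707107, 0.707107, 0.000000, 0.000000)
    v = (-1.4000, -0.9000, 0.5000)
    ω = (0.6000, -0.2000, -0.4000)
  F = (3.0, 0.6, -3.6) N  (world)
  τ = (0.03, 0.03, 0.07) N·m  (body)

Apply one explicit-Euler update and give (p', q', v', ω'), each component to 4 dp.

a = F/m = (3.0000, 0.6000, -3.6000)
p' = p + v·dt = (1.1880, 1.4280, -1.4600)
v' = v + a·dt = (-1.1600, -0.8520, 0.2120)
gyro term ω×Iω = (0.0040, 0.0288, -0.0084)
angular accel α = (0.3250, 0.0080, 0.3920)
new body rate ω' = (0.6260, -0.1994, -0.3686)
2q̇ = q⊗(0,ω) = (-0.4242642, 0.4242642, 0.1414214, -0.4242642)
q' = normalize(q + ½dt·q⊗(0,ω)) = (0.6898, 0.7238, 0.0057, -0.0170)

p' = (1.1880, 1.4280, -1.4600)
q' = (0.6898, 0.7238, 0.0057, -0.0170)
v' = (-1.1600, -0.8520, 0.2120)
ω' = (0.6260, -0.1994, -0.3686)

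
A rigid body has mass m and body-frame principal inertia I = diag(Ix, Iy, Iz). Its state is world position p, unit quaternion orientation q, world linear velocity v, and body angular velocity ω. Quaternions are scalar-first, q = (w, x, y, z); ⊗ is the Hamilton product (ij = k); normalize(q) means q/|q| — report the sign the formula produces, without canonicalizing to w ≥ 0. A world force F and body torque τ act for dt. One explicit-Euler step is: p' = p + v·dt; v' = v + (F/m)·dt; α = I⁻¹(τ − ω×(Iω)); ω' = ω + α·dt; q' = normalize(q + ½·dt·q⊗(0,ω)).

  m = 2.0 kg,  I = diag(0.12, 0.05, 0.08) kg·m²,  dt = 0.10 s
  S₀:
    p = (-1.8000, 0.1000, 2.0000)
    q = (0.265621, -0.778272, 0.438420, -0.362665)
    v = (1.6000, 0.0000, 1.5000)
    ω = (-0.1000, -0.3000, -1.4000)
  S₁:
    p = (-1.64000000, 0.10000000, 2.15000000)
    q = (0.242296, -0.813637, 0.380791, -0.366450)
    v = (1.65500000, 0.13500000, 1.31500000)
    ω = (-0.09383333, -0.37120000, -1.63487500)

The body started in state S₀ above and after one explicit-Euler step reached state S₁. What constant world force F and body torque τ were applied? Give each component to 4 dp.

v₁ − v₀ = (0.05500000, 0.13500000, -0.18500000)
applied force F = (1.1000, 2.7000, -3.7000)
rate change Δω = (0.00616667, -0.07120000, -0.23487500)
applied torque τ = (0.0200, -0.0300, -0.1900)

F = (1.1000, 2.7000, -3.7000)
τ = (0.0200, -0.0300, -0.1900)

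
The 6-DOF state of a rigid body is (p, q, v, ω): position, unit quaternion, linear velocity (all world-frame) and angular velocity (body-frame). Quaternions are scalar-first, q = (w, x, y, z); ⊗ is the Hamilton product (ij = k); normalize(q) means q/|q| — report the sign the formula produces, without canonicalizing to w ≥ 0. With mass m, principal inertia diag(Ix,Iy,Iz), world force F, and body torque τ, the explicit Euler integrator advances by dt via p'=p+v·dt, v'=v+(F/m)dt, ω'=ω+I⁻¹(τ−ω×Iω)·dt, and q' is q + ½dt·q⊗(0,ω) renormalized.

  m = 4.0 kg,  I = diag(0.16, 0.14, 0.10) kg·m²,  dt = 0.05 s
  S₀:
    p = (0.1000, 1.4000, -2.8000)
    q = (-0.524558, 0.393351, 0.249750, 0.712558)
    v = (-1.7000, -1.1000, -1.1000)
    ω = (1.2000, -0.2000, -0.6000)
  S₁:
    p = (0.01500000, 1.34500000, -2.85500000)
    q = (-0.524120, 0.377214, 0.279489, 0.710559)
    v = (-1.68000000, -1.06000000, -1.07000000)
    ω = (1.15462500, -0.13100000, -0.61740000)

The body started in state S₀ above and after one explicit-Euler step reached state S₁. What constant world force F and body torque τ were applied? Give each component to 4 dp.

F = (1.6000, 3.2000, 2.4000)
τ = (-0.1500, 0.1500, -0.0300)

v₁ − v₀ = (0.02000000, 0.04000000, 0.03000000)
m·(v₁−v₀)/dt = (1.6000, 3.2000, 2.4000)
rate change Δω = (-0.04537500, 0.06900000, -0.01740000)
ω₀×(Iω₀) = (-0.0048, -0.0432, 0.0048)
I·α + gyro = (-0.1500, 0.1500, -0.0300)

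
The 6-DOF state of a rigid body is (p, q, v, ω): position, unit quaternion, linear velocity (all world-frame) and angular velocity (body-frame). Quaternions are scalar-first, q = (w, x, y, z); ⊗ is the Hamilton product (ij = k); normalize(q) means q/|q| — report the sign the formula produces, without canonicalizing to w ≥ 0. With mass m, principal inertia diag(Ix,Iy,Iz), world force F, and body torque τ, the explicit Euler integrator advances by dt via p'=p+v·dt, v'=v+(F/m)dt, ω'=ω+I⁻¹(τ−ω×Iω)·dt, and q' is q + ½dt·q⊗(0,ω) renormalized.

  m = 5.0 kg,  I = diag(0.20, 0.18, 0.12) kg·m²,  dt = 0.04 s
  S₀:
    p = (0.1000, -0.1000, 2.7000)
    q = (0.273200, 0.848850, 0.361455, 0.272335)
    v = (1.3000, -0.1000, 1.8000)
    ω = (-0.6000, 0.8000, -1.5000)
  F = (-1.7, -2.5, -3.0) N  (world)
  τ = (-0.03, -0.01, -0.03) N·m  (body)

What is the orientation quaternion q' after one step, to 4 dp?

q' = (0.2856, 0.8298, 0.3878, 0.2819)

2q̇ = q⊗(0,ω) = (0.6286485, -0.9239705, 1.3284340, 0.4861530)
q' = normalize(q + ½dt·q⊗(0,ω)) = (0.2856, 0.8298, 0.3878, 0.2819)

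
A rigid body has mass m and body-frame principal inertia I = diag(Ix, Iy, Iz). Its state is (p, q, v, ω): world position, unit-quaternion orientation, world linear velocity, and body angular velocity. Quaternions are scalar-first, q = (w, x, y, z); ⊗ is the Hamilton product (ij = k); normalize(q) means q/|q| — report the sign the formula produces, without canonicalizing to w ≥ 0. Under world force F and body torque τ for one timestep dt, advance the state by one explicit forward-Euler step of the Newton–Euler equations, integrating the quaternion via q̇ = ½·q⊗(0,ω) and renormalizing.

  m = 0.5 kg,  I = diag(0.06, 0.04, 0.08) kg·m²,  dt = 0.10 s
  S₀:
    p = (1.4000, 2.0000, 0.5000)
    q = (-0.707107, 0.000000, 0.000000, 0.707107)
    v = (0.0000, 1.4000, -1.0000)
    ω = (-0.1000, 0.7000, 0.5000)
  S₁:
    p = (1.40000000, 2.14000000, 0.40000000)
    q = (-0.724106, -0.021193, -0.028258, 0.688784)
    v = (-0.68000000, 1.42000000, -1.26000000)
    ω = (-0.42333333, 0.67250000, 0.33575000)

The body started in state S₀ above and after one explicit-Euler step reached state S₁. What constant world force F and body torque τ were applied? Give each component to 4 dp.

Δω = ω₁−ω₀ = (-0.32333333, -0.02750000, -0.16425000)
I·α + gyro = (-0.1800, -0.0100, -0.1300)
velocity change Δv = (-0.68000000, 0.02000000, -0.26000000)
m·(v₁−v₀)/dt = (-3.4000, 0.1000, -1.3000)

F = (-3.4000, 0.1000, -1.3000)
τ = (-0.1800, -0.0100, -0.1300)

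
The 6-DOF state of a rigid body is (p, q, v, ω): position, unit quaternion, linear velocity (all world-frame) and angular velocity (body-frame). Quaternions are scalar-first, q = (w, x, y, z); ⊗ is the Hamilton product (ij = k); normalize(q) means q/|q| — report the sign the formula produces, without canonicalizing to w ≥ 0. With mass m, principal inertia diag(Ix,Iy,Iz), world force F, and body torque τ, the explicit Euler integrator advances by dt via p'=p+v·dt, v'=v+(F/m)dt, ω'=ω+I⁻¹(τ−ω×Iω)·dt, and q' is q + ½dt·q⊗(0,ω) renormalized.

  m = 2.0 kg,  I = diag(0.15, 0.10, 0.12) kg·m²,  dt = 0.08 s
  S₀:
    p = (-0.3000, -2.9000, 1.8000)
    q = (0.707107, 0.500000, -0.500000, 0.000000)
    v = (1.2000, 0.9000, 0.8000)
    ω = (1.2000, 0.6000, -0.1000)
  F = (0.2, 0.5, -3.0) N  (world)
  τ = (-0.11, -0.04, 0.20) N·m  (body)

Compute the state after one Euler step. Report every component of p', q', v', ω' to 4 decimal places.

p' = (-0.2040, -2.8280, 1.8640)
q' = (0.6941, 0.5352, -0.4803, 0.0331)
v' = (1.2080, 0.9200, 0.6800)
ω' = (1.1420, 0.5709, 0.0573)

linear accel F/m = (0.1000, 0.2500, -1.5000)
p + v·dt = (-0.2040, -2.8280, 1.8640)
v + (F/m)dt = (1.2080, 0.9200, 0.6800)
gyro term ω×Iω = (-0.0012, -0.0036, -0.0360)
angular accel α = (-0.7253, -0.3640, 1.9667)
ω' = ω + α·dt = (1.1420, 0.5709, 0.0573)
q⊗(0,ω) = (-0.3000000, 0.8985284, 0.4742642, 0.8292893)
updated quaternion q' = (0.6941, 0.5352, -0.4803, 0.0331)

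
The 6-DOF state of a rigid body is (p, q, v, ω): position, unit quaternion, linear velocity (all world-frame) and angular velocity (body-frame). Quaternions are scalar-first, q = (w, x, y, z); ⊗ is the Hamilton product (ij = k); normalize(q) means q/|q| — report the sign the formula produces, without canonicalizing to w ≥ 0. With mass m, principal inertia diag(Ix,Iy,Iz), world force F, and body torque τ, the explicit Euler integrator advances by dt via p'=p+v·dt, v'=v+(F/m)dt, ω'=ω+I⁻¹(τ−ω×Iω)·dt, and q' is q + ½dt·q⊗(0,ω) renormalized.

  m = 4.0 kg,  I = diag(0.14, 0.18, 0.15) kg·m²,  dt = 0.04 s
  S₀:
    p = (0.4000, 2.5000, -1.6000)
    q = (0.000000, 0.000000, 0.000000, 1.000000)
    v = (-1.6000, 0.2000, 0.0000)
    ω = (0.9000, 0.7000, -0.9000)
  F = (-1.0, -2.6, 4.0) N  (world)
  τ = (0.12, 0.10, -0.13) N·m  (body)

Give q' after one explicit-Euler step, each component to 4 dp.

q⊗(0,ω) = (0.9000000, -0.7000000, 0.9000000, 0.0000000)
q + ½dt·q⊗(0,ω), renormalized = (0.0180, -0.0140, 0.0180, 0.9996)

q' = (0.0180, -0.0140, 0.0180, 0.9996)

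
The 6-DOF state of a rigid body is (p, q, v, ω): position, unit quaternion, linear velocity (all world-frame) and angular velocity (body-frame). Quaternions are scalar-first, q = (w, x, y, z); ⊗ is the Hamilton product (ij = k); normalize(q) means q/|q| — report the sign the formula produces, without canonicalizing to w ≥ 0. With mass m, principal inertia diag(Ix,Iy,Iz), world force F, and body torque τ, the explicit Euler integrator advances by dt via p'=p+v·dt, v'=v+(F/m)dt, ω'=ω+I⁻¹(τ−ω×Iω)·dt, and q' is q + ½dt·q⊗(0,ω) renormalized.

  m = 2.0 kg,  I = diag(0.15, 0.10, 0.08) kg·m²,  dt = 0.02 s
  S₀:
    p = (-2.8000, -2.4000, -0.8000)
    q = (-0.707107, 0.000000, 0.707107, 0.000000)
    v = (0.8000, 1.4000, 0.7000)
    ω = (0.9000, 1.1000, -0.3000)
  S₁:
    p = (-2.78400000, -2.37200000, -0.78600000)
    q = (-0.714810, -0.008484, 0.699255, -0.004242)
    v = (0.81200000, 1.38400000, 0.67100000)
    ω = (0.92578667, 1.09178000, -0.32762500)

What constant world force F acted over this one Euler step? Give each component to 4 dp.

Δv = v₁−v₀ = (0.01200000, -0.01600000, -0.02900000)
m·(v₁−v₀)/dt = (1.2000, -1.6000, -2.9000)

F = (1.2000, -1.6000, -2.9000)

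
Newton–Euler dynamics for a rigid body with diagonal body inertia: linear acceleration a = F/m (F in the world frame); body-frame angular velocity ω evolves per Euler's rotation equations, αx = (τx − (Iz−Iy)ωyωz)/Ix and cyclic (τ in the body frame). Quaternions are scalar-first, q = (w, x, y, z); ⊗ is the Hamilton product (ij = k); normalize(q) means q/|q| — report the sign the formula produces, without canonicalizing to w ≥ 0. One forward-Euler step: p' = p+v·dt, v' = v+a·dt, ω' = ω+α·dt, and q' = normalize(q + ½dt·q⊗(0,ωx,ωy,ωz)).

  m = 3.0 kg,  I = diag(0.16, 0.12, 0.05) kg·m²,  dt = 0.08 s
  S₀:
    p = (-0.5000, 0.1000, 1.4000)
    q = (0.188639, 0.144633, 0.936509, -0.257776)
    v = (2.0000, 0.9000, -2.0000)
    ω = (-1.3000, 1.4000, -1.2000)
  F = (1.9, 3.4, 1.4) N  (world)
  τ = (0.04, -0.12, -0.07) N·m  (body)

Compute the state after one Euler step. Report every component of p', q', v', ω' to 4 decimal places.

p + v·dt = (-0.3400, 0.1720, 1.2400)
new velocity v' = (2.0507, 0.9907, -1.9627)
α = I⁻¹(τ − ω×Iω) = (-0.4850, -2.4300, -2.8560)
ω' = ω + α·dt = (-1.3388, 1.2056, -1.4285)
2q̇ = q⊗(0,ω) = (-1.4324209, -1.0081551, 0.7727630, 1.1935811)
q' = normalize(q + ½dt·q⊗(0,ω)) = (0.1308, 0.1039, 0.9635, -0.2092)

p' = (-0.3400, 0.1720, 1.2400)
q' = (0.1308, 0.1039, 0.9635, -0.2092)
v' = (2.0507, 0.9907, -1.9627)
ω' = (-1.3388, 1.2056, -1.4285)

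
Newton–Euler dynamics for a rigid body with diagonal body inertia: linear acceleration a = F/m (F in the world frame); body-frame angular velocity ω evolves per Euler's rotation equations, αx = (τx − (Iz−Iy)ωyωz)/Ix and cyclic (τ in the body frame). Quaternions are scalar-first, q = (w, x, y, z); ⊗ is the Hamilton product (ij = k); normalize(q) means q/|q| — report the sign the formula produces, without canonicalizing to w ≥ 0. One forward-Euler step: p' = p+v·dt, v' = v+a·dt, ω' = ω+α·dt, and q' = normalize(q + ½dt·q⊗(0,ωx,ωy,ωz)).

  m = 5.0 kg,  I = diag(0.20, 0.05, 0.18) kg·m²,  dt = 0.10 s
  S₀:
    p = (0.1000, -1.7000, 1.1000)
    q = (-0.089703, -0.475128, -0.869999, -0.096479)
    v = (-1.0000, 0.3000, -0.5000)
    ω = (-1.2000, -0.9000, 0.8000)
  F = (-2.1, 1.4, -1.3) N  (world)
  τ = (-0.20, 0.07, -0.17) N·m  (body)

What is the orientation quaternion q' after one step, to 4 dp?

q' = (-0.1529, -0.5071, -0.8381, -0.1304)

q⊗(0,ω) = (-1.2759695, -0.6751867, 0.5766099, -0.6881460)
q + ½dt·q⊗(0,ω), renormalized = (-0.1529, -0.5071, -0.8381, -0.1304)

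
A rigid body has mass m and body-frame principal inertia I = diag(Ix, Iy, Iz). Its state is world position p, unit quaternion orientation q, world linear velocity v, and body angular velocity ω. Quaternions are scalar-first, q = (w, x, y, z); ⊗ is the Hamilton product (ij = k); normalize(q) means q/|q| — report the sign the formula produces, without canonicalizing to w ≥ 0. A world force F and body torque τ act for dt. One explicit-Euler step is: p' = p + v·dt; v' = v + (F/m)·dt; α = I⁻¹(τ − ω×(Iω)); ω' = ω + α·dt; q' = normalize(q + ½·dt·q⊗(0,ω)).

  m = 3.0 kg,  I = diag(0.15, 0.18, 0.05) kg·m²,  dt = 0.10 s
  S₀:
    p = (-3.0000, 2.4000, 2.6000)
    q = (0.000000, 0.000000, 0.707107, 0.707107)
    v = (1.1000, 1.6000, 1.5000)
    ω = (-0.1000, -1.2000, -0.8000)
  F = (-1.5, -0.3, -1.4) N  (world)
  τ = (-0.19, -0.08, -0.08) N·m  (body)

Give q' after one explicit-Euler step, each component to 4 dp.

q' = (0.0705, 0.0141, 0.7017, 0.7088)

2q̇ = q⊗(0,ω) = (1.4142140, 0.2828428, -0.0707107, 0.0707107)
q + ½dt·q⊗(0,ω), renormalized = (0.0705, 0.0141, 0.7017, 0.7088)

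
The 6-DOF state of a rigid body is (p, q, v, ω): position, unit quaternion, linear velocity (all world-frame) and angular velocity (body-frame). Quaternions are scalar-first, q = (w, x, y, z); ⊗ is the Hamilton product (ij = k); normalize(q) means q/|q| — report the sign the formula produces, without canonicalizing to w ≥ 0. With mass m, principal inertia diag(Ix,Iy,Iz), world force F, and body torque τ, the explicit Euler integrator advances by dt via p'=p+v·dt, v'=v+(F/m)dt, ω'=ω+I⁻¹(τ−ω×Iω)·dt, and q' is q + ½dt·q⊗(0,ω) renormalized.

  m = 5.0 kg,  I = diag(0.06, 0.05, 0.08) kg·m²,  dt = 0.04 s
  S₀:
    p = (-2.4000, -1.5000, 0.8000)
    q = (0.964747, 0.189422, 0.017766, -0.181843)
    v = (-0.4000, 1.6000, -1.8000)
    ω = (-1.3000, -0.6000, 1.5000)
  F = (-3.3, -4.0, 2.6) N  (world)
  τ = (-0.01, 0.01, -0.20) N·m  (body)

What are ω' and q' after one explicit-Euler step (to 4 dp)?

ω' = (-1.2887, -0.6232, 1.4039)
q' = (0.9745, 0.1625, 0.0052, -0.1546)

α = I⁻¹(τ − ω×Iω) = (0.2833, -0.5800, -2.4025)
ω' = ω + α·dt = (-1.2887, -0.6232, 1.4039)
q⊗(0,ω) = (0.5296727, -1.3366279, -0.6265853, 1.3565631)
q' = normalize(q + ½dt·q⊗(0,ω)) = (0.9745, 0.1625, 0.0052, -0.1546)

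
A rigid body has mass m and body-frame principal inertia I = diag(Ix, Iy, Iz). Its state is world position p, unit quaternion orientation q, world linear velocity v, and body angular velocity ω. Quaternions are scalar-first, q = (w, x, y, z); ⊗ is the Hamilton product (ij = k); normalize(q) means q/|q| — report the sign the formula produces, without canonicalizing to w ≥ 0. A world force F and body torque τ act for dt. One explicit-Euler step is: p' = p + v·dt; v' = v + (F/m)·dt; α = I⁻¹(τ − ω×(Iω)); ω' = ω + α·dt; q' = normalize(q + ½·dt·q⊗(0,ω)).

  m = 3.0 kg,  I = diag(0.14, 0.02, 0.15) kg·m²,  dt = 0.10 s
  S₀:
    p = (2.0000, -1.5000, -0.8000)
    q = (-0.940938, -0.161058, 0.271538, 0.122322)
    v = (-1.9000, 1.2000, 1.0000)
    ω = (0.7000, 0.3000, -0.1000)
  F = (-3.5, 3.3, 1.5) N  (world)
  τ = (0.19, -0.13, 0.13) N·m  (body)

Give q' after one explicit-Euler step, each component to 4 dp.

q⊗(0,ω) = (0.0435114, -0.7225070, -0.2127618, -0.1443002)
updated quaternion q' = (-0.9381, -0.1970, 0.2607, 0.1150)

q' = (-0.9381, -0.1970, 0.2607, 0.1150)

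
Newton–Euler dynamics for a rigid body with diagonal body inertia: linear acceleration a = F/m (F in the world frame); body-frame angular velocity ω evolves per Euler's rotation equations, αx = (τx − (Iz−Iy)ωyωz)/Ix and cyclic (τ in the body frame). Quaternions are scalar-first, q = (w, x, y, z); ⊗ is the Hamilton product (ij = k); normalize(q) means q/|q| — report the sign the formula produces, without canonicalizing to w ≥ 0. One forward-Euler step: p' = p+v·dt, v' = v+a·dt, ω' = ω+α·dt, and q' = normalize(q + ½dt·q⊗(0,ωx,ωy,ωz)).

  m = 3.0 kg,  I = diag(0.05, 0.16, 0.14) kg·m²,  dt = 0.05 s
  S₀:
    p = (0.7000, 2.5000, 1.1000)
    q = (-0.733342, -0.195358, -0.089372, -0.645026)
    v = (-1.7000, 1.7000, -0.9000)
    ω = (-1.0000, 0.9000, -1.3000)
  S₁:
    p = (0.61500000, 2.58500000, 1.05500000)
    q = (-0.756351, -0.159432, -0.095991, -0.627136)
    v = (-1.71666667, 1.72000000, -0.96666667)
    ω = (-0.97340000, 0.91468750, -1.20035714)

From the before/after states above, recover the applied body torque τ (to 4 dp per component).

rate change Δω = (0.02660000, 0.01468750, 0.09964286)
ω₀×(Iω₀) = (0.0234, -0.1170, -0.0990)
I·α + gyro = (0.0500, -0.0700, 0.1800)

τ = (0.0500, -0.0700, 0.1800)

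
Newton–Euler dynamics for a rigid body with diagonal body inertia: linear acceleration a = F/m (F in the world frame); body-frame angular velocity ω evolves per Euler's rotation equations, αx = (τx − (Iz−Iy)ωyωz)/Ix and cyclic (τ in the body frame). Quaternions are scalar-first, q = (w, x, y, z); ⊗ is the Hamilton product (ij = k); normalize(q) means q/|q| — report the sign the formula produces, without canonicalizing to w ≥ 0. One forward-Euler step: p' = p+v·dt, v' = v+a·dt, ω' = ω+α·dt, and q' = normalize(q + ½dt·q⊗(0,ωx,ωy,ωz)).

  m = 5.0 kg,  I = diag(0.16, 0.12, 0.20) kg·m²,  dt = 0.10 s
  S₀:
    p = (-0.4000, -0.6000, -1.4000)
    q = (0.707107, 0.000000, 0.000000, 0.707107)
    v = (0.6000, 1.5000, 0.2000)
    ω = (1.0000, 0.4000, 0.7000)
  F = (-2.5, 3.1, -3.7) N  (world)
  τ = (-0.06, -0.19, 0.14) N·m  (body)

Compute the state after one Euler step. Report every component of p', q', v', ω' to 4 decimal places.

p' = (-0.3400, -0.4500, -1.3800)
q' = (0.6810, 0.0212, 0.0494, 0.7304)
v' = (0.5500, 1.5620, 0.1260)
ω' = (0.9485, 0.2650, 0.7780)

linear accel F/m = (-0.5000, 0.6200, -0.7400)
new position p' = (-0.3400, -0.4500, -1.3800)
new velocity v' = (0.5500, 1.5620, 0.1260)
α = I⁻¹(τ − ω×Iω) = (-0.5150, -1.3500, 0.7800)
ω' = ω + α·dt = (0.9485, 0.2650, 0.7780)
2q̇ = q⊗(0,ω) = (-0.4949749, 0.4242642, 0.9899498, 0.4949749)
updated quaternion q' = (0.6810, 0.0212, 0.0494, 0.7304)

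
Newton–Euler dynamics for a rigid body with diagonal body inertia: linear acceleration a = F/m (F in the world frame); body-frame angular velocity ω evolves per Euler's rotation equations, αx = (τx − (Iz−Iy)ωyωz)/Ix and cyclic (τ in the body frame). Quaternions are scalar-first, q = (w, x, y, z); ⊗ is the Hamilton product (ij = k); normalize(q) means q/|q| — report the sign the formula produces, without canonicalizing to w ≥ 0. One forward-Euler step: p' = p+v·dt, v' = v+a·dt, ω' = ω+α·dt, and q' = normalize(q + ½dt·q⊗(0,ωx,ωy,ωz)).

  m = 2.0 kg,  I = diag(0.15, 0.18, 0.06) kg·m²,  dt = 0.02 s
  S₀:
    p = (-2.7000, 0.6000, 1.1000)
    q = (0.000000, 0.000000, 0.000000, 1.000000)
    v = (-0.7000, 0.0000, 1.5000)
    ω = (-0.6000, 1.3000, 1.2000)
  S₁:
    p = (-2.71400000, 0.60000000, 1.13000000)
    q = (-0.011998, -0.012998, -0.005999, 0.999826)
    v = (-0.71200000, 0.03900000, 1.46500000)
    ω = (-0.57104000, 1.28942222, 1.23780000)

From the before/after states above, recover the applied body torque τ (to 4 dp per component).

τ = (0.0300, -0.1600, 0.0900)

ω₁ − ω₀ = (0.02896000, -0.01057778, 0.03780000)
gyro term ω₀×Iω₀ = (-0.1872, -0.0648, -0.0234)
τ = I·(Δω/dt) + ω₀×(Iω₀) = (0.0300, -0.1600, 0.0900)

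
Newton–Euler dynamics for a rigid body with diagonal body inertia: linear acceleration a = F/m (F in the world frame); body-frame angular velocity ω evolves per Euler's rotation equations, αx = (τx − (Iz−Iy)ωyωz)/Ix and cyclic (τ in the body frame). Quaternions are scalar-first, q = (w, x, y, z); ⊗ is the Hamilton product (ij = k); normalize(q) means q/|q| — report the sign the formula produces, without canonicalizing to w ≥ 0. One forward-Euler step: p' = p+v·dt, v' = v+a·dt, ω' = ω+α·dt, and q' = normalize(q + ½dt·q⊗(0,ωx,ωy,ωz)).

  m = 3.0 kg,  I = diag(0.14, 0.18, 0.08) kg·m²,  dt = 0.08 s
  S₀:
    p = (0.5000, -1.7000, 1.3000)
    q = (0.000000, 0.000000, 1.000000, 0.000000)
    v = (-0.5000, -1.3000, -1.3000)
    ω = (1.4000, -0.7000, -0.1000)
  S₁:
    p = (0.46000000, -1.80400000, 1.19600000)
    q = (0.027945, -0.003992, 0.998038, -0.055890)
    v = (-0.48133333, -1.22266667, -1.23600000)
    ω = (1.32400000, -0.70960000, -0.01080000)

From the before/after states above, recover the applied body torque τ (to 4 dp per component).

ω₁ − ω₀ = (-0.07600000, -0.00960000, 0.08920000)
applied torque τ = (-0.1400, -0.0300, 0.0500)

τ = (-0.1400, -0.0300, 0.0500)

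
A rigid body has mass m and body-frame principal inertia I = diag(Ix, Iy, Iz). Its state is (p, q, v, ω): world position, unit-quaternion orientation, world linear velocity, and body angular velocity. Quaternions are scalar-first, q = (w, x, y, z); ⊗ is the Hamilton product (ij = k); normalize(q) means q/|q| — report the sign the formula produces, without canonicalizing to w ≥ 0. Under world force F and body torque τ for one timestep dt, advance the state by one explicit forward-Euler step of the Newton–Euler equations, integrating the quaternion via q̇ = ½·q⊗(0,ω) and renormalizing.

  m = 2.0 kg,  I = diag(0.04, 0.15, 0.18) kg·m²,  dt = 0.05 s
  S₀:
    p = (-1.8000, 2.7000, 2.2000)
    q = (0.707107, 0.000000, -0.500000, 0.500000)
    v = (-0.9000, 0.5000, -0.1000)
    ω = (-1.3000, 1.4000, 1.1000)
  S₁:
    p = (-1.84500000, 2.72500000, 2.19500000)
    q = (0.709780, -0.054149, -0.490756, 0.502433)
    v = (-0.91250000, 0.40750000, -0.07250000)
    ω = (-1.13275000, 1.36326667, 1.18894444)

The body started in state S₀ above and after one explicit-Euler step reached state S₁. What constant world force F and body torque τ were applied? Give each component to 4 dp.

F = (-0.5000, -3.7000, 1.1000)
τ = (0.1800, 0.0900, 0.1200)

rate change Δω = (0.16725000, -0.03673333, 0.08894444)
I·α + gyro = (0.1800, 0.0900, 0.1200)
v₁ − v₀ = (-0.01250000, -0.09250000, 0.02750000)
F = m·Δv/dt = (-0.5000, -3.7000, 1.1000)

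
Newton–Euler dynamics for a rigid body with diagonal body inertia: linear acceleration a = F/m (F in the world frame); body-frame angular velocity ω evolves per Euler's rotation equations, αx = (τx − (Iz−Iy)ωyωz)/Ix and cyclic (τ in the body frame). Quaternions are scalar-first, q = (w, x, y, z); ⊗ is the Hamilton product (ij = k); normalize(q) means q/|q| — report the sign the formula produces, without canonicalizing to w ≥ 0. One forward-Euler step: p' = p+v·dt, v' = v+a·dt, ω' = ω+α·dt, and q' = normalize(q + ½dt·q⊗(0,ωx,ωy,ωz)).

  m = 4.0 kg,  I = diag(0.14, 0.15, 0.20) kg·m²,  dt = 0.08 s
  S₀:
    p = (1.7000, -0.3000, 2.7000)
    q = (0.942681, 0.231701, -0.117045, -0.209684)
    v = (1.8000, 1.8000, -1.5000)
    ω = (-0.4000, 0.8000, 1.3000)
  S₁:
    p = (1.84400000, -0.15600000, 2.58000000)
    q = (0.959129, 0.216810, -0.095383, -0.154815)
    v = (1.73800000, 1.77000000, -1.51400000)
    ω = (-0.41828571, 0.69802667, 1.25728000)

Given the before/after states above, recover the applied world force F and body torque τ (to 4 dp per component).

Δv = v₁−v₀ = (-0.06200000, -0.03000000, -0.01400000)
F = m·Δv/dt = (-3.1000, -1.5000, -0.7000)
rate change Δω = (-0.01828571, -0.10197333, -0.04272000)
gyro term ω₀×Iω₀ = (0.0520, 0.0312, -0.0032)
applied torque τ = (0.0200, -0.1600, -0.1100)

F = (-3.1000, -1.5000, -0.7000)
τ = (0.0200, -0.1600, -0.1100)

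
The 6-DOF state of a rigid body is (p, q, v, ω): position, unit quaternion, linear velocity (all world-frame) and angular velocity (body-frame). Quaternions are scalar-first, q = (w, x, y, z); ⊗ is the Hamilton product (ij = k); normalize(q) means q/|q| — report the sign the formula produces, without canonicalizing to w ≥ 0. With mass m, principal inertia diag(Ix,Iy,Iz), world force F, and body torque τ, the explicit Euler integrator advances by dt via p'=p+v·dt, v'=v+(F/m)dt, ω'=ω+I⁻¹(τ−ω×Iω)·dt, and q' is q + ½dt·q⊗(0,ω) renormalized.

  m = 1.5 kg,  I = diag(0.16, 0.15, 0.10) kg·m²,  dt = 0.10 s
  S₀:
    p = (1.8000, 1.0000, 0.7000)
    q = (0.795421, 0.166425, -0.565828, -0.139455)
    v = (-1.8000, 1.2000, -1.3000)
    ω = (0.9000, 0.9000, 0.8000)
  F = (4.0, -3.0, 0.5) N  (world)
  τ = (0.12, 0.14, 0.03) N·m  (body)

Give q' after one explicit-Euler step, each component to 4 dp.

q' = (0.8167, 0.1853, -0.5414, -0.0745)

Hamilton product q⊗(0,ω) = (0.4710267, 0.3887260, 0.4572294, 1.2953645)
q + ½dt·q⊗(0,ω), renormalized = (0.8167, 0.1853, -0.5414, -0.0745)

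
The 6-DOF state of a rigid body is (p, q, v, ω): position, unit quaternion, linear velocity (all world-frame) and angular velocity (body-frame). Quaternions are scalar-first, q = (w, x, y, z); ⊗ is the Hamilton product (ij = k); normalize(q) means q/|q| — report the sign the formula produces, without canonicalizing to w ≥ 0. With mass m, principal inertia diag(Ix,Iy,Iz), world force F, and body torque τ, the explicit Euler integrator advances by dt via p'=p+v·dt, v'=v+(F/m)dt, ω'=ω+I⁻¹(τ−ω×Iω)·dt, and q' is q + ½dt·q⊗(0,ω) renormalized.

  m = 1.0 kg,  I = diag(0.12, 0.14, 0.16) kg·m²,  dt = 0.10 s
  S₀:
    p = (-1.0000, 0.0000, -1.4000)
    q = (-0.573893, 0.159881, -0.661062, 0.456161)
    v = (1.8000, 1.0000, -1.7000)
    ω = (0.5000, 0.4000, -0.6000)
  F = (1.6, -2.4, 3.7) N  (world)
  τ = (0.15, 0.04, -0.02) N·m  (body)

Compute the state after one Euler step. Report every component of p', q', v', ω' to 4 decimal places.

p' = p + v·dt = (-0.8200, 0.1000, -1.5700)
v' = v + a·dt = (1.9600, 0.7600, -1.3300)
precession coupling ω×(Iω) = (-0.0048, 0.0120, 0.0040)
α = I⁻¹(τ − ω×Iω) = (1.2900, 0.2000, -0.1500)
ω + α·dt = (0.6290, 0.4200, -0.6150)
Hamilton product q⊗(0,ω) = (0.4581809, -0.0727737, 0.0944519, 0.7388192)
updated quaternion q' = (-0.5505, 0.1561, -0.6557, 0.4926)

p' = (-0.8200, 0.1000, -1.5700)
q' = (-0.5505, 0.1561, -0.6557, 0.4926)
v' = (1.9600, 0.7600, -1.3300)
ω' = (0.6290, 0.4200, -0.6150)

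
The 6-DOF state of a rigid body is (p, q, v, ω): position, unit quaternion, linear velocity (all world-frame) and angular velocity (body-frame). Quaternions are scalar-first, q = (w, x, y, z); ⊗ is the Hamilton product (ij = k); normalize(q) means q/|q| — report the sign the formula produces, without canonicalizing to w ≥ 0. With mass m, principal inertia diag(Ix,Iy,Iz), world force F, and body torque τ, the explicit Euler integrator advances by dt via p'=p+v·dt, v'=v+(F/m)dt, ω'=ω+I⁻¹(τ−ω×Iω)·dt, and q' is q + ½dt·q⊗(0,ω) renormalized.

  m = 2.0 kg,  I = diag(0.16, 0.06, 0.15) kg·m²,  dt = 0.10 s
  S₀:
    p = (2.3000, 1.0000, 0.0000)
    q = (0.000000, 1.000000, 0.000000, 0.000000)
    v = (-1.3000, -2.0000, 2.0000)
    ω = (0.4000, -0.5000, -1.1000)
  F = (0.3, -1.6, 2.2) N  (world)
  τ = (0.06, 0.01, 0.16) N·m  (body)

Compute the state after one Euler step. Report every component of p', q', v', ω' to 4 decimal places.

p' = (2.1700, 0.8000, 0.2000)
q' = (-0.0200, 0.9980, 0.0549, -0.0249)
v' = (-1.2850, -2.0800, 2.1100)
ω' = (0.4066, -0.4760, -1.0067)

gyro term ω×Iω = (0.0495, -0.0044, 0.0200)
α = I⁻¹(τ − ω×Iω) = (0.0656, 0.2400, 0.9333)
ω + α·dt = (0.4066, -0.4760, -1.0067)
2q̇ = q⊗(0,ω) = (-0.4000000, 0.0000000, 1.1000000, -0.5000000)
q' = normalize(q + ½dt·q⊗(0,ω)) = (-0.0200, 0.9980, 0.0549, -0.0249)
linear accel F/m = (0.1500, -0.8000, 1.1000)
p' = p + v·dt = (2.1700, 0.8000, 0.2000)
v + (F/m)dt = (-1.2850, -2.0800, 2.1100)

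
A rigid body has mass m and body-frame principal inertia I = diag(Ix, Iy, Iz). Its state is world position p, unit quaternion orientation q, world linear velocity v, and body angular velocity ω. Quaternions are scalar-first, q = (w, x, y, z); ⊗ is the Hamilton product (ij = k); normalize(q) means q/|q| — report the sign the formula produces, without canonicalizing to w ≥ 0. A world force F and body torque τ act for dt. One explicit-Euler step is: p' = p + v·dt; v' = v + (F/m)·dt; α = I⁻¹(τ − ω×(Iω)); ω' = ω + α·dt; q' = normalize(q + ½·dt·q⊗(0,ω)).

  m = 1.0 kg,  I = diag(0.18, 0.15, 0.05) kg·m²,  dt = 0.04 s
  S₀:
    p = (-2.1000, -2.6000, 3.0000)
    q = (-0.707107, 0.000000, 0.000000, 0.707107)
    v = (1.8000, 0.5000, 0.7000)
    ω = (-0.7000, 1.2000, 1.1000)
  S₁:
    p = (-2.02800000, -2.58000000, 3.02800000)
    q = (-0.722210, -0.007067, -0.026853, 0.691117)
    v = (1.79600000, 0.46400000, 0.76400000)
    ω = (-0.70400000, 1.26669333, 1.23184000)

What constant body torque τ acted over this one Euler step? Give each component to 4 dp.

τ = (-0.1500, 0.1500, 0.1900)

ω₁ − ω₀ = (-0.00400000, 0.06669333, 0.13184000)
ω₀×(Iω₀) = (-0.1320, -0.1001, 0.0252)
applied torque τ = (-0.1500, 0.1500, 0.1900)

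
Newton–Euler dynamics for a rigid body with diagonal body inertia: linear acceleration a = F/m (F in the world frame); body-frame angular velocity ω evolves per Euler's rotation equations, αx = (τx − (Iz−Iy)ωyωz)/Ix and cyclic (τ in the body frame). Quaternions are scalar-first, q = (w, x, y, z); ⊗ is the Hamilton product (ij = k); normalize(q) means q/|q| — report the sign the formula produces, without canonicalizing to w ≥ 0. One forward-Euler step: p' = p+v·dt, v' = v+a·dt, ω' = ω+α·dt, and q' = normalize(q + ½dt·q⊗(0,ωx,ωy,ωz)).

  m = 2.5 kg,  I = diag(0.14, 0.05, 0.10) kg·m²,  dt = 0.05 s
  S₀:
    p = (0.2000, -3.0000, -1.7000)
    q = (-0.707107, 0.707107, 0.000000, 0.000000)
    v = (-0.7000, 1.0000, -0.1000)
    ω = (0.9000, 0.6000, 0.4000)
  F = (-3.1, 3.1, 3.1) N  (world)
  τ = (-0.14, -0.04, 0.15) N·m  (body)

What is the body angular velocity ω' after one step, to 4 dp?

angular accel α = (-1.0857, -1.0880, 1.9860)
ω + α·dt = (0.8457, 0.5456, 0.4993)

ω' = (0.8457, 0.5456, 0.4993)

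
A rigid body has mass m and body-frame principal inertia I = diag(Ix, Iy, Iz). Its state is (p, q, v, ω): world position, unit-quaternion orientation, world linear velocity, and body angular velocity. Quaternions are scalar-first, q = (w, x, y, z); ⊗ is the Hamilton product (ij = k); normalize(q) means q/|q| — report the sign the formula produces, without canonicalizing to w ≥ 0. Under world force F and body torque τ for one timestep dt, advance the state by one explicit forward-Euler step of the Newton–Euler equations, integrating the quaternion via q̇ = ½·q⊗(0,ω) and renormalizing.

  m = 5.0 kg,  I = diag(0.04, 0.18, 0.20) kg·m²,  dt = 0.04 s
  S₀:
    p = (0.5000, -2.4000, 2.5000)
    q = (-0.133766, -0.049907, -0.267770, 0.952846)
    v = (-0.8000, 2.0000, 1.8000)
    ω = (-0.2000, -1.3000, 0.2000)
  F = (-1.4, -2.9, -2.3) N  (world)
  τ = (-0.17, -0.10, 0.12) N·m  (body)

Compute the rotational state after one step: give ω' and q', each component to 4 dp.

gyro term ω×Iω = (-0.0052, 0.0064, 0.0364)
angular accel α = (-4.1200, -0.5911, 0.4180)
ω + α·dt = (-0.3648, -1.3236, 0.2167)
2q̇ = q⊗(0,ω) = (-0.5486516, 1.2118990, -0.0066920, -0.0154281)
q + ½dt·q⊗(0,ω), renormalized = (-0.1447, -0.0257, -0.2678, 0.9522)

ω' = (-0.3648, -1.3236, 0.2167)
q' = (-0.1447, -0.0257, -0.2678, 0.9522)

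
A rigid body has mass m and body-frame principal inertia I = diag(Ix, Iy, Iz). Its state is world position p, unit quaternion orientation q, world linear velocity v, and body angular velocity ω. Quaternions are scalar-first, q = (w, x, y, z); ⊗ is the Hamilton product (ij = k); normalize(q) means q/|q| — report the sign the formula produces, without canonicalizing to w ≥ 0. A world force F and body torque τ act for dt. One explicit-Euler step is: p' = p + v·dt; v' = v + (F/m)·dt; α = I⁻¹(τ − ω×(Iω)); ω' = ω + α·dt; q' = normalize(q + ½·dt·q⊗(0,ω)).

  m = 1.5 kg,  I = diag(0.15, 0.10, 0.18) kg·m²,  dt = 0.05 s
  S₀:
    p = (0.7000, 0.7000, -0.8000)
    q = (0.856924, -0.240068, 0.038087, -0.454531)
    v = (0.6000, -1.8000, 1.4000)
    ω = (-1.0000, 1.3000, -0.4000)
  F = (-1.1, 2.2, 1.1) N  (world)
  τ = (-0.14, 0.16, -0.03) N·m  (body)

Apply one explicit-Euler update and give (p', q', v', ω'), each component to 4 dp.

linear accel F/m = (-0.7333, 1.4667, 0.7333)
p + v·dt = (0.7300, 0.6100, -0.7300)
new velocity v' = (0.5633, -1.7267, 1.4367)
α = I⁻¹(τ − ω×Iω) = (-0.6560, 1.7200, -0.5278)
new body rate ω' = (-1.0328, 1.3860, -0.4264)
Hamilton product q⊗(0,ω) = (-0.4713935, -0.2812685, 1.4725050, -0.6167710)
q + ½dt·q⊗(0,ω), renormalized = (0.8444, -0.2469, 0.0748, -0.4695)

p' = (0.7300, 0.6100, -0.7300)
q' = (0.8444, -0.2469, 0.0748, -0.4695)
v' = (0.5633, -1.7267, 1.4367)
ω' = (-1.0328, 1.3860, -0.4264)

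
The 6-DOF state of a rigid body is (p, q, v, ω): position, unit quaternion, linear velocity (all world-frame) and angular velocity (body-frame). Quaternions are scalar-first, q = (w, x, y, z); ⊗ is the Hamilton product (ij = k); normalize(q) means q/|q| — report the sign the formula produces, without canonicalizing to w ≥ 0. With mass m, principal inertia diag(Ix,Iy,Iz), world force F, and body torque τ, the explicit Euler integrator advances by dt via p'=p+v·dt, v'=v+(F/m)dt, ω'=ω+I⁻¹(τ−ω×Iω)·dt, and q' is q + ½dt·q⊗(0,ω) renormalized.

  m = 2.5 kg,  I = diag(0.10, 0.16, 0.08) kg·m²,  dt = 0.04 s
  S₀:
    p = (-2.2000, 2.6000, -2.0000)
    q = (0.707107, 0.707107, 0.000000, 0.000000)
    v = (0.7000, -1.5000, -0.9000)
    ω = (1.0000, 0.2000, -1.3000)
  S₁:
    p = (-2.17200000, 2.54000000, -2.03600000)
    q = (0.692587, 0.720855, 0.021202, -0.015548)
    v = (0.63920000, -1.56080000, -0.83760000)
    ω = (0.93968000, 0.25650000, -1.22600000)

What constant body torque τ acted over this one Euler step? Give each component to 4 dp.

Δω = ω₁−ω₀ = (-0.06032000, 0.05650000, 0.07400000)
gyro term ω₀×Iω₀ = (0.0208, -0.0260, 0.0120)
applied torque τ = (-0.1300, 0.2000, 0.1600)

τ = (-0.1300, 0.2000, 0.1600)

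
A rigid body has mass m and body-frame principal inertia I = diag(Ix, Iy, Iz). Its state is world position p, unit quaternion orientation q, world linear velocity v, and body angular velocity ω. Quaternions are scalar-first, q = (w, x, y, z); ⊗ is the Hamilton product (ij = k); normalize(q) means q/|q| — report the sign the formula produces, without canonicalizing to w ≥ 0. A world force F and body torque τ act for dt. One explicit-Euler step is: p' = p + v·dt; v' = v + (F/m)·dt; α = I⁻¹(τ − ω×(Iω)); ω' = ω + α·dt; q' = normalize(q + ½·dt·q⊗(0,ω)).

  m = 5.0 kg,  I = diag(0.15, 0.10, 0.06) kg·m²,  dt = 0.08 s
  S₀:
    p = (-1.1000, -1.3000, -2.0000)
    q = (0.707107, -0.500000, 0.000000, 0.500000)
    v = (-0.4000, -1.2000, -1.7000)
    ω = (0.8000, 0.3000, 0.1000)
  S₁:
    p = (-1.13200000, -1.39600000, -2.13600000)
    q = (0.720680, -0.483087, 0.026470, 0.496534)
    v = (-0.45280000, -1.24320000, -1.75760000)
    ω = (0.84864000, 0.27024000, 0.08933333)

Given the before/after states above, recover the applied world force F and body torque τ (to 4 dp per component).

F = (-3.3000, -2.7000, -3.6000)
τ = (0.0900, -0.0300, -0.0200)

v₁ − v₀ = (-0.05280000, -0.04320000, -0.05760000)
m·(v₁−v₀)/dt = (-3.3000, -2.7000, -3.6000)
rate change Δω = (0.04864000, -0.02976000, -0.01066667)
ω₀×(Iω₀) = (-0.0012, 0.0072, -0.0120)
τ = I·(Δω/dt) + ω₀×(Iω₀) = (0.0900, -0.0300, -0.0200)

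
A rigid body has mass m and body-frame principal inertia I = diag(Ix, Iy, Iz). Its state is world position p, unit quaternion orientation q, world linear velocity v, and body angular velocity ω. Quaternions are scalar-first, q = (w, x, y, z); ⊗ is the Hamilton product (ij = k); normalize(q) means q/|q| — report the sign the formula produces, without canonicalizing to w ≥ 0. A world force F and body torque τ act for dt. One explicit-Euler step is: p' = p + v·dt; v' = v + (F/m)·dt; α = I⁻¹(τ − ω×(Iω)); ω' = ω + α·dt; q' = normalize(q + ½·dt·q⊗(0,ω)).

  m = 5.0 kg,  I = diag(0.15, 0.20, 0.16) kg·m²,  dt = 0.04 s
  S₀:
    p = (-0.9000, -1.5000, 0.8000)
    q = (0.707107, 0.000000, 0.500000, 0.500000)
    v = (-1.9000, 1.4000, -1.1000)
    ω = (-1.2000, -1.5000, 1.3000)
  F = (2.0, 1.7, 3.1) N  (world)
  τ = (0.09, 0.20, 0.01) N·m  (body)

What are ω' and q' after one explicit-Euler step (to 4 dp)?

angular accel α = (0.0800, 0.9220, -0.5000)
new body rate ω' = (-1.1968, -1.4631, 1.2800)
Hamilton product q⊗(0,ω) = (0.1000000, 0.5514716, -1.6606605, 1.5192391)
q' = normalize(q + ½dt·q⊗(0,ω)) = (0.7083, 0.0110, 0.4663, 0.5298)

ω' = (-1.1968, -1.4631, 1.2800)
q' = (0.7083, 0.0110, 0.4663, 0.5298)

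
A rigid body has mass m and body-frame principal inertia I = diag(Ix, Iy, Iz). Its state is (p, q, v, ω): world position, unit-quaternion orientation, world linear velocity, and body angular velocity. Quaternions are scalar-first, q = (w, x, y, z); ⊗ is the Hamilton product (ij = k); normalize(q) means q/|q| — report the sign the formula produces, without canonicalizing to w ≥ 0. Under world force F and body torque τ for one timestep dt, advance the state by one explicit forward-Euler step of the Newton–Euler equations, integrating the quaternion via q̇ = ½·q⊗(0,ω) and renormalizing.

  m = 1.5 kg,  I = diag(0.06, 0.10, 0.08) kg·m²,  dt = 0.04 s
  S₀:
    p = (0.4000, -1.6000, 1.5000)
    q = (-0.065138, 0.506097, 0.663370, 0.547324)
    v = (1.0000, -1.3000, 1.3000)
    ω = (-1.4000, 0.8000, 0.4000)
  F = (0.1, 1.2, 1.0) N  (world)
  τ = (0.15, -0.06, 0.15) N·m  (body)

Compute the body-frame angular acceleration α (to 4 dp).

α = (2.6067, -0.7120, 2.4350)

precession coupling ω×(Iω) = (-0.0064, 0.0112, -0.0448)
angular accel α = (2.6067, -0.7120, 2.4350)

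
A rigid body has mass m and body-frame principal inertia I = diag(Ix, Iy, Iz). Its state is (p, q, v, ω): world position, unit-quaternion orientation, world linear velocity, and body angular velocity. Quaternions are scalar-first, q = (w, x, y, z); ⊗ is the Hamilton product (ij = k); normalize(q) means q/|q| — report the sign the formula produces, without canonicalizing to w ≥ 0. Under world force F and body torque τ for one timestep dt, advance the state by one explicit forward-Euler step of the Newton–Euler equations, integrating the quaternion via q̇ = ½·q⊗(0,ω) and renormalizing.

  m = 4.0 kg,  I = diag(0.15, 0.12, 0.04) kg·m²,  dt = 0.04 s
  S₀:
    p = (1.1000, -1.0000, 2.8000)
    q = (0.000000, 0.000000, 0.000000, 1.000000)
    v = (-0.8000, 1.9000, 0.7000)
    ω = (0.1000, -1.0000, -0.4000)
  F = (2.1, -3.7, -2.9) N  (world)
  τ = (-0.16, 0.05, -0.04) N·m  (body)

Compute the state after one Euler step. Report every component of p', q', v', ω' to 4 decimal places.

(τ − ω×Iω)/I = (-0.8533, 0.4533, -1.0750)
new body rate ω' = (0.0659, -0.9819, -0.4430)
Hamilton product q⊗(0,ω) = (0.4000000, 1.0000000, 0.1000000, 0.0000000)
q + ½dt·q⊗(0,ω), renormalized = (0.0080, 0.0200, 0.0020, 0.9998)
new position p' = (1.0680, -0.9240, 2.8280)
v + (F/m)dt = (-0.7790, 1.8630, 0.6710)

p' = (1.0680, -0.9240, 2.8280)
q' = (0.0080, 0.0200, 0.0020, 0.9998)
v' = (-0.7790, 1.8630, 0.6710)
ω' = (0.0659, -0.9819, -0.4430)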